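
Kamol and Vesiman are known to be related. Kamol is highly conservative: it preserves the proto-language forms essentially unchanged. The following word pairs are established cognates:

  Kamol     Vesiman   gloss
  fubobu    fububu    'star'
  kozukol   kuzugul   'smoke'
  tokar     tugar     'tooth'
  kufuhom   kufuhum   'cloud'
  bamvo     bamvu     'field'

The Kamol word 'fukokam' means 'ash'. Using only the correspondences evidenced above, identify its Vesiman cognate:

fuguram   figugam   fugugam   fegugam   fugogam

kozukol ~ kuzugul — Kamol k corresponds to Vesiman g between vowels (before a back vowel).
kozukol ~ kuzugul, tokar ~ tugar — Kamol o corresponds to Vesiman u after a consonant, before a consonant other than r, m, n, p, b, f, v.
tokar ~ tugar — Kamol k corresponds to Vesiman g between vowels (before a back vowel).
Applying these to Kamol 'fukokam':
  fukokam → fugokam   (k→g between vowels (before a back vowel))
  fugokam → fugukam   (o→u after a consonant, before a consonant other than r, m, n, p, b, f, v)
  fugukam → fugugam   (k→g between vowels (before a back vowel))
So the Vesiman cognate is 'fugugam'.

fugugam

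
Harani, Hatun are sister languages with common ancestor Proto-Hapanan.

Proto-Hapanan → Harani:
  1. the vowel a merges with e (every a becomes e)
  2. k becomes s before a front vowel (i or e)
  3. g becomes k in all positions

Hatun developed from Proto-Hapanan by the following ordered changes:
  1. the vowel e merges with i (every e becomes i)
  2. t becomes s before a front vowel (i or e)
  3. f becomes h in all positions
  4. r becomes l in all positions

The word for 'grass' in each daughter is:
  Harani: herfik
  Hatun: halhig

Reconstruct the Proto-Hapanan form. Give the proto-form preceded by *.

Position 2: Harani has e, Hatun has a. Hatun preserves a here (none of its changes turn any other segment into a), so the proto-segment is *a.
Position 3: Harani has r, Hatun has l. Harani preserves r here (none of its changes turn any other segment into r), so the proto-segment is *r.
Continuing position by position gives *harfig; check it forward:
Harani: *harfig > herfig > herfik  (by vowel merger, unconditioned shift)
Hatun: *harfig > harhig > halhig  (by unconditioned shift, unconditioned shift)
Only *harfig yields all of Harani herfik, Hatun halhig.

*harfig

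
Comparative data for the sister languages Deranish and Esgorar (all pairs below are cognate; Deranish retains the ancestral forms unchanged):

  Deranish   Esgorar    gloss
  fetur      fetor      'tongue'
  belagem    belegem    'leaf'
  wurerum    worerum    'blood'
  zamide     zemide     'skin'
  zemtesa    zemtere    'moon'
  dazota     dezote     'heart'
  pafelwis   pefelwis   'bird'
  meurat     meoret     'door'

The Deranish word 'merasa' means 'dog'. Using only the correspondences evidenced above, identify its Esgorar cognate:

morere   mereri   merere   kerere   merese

merere

belagem ~ belegem, dazota ~ dezote — Deranish a corresponds to Esgorar e after a consonant, before a consonant other than r, m, n, p, b, f, v.
zemtesa ~ zemtere — Deranish s corresponds to Esgorar r between vowels (before a back vowel).
zemtesa ~ zemtere, dazota ~ dezote — Deranish a corresponds to Esgorar e word-finally.
Applying these to Deranish 'merasa':
  merasa → meresa   (a→e after a consonant, before a consonant other than r, m, n, p, b, f, v)
  meresa → merera   (s→r between vowels (before a back vowel))
  merera → merere   (a→e word-finally)
So the Esgorar cognate is 'merere'.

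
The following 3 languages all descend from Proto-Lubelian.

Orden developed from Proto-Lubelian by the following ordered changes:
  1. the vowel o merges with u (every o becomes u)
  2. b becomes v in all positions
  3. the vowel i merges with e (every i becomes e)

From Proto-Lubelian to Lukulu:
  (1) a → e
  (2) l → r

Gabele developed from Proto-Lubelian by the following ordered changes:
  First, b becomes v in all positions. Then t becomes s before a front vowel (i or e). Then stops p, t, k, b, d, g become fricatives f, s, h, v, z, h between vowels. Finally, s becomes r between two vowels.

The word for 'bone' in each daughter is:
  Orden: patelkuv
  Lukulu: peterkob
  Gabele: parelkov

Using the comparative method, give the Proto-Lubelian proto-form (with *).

*patelkob

Position 5: Orden has l, Lukulu has r, Gabele has l. Orden preserves l here (none of its changes turn any other segment into l), so the proto-segment is *l.
Position 7: Orden has u, Lukulu has o, Gabele has o. Lukulu preserves o here (none of its changes turn any other segment into o), so the proto-segment is *o.
Position 3: Orden has t, Lukulu has t, Gabele has r. Orden preserves t here (none of its changes turn any other segment into t), so the proto-segment is *t.
Verify the candidate proto-form against each daughter:
Orden: *patelkob
  patelkob → patelkub   [vowel merger]
  patelkub → patelkuv   [unconditioned shift]
  patelkuv (rule 3 does not apply)
  giving Orden patelkuv.
Lukulu: *patelkob
  patelkob → petelkob   [vowel merger]
  petelkob → peterkob   [unconditioned shift]
  giving Lukulu peterkob.
Gabele: *patelkob > patelkov > paselkov > parelkov  (by unconditioned shift, palatalisation, rhotacism)
No other proto-form is consistent with every reflex, so the reconstruction is *patelkob.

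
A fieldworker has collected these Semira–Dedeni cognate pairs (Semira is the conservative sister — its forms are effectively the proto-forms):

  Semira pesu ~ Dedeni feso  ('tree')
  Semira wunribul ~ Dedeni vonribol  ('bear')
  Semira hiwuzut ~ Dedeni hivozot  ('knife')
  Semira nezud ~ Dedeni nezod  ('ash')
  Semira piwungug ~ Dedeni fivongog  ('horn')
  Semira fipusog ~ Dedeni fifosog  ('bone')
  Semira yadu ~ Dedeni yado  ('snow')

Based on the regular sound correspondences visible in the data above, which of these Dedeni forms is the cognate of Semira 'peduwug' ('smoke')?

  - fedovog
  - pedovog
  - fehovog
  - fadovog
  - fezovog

fedovog

pesu ~ feso — Semira p corresponds to Dedeni f word-initially before a front vowel.
wunribul ~ vonribol, hiwuzut ~ hivozot — Semira u corresponds to Dedeni o after a consonant, before a consonant other than r, m, n, p, b, f, v.
hiwuzut ~ hivozot, piwungug ~ fivongog — Semira w corresponds to Dedeni v between vowels (before a back vowel).
Applying these to Semira 'peduwug':
  peduwug → feduwug   (p→f word-initially before a front vowel)
  feduwug → fedowug   (u→o after a consonant, before a consonant other than r, m, n, p, b, f, v)
  fedowug → fedovug   (w→v between vowels (before a back vowel))
  fedovug → fedovog   (u→o after a consonant, before a consonant other than r, m, n, p, b, f, v)
So the Dedeni cognate is 'fedovog'.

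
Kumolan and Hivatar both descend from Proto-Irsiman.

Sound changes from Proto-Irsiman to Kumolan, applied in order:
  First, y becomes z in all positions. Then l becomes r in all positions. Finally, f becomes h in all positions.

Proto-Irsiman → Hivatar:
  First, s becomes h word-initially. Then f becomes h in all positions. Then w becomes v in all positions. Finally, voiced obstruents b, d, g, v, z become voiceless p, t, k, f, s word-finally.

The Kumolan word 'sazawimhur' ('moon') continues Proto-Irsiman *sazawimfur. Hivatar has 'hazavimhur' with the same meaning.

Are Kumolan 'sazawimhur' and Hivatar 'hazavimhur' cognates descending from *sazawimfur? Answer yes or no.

Derive the expected Hivatar reflex of *sazawimfur:
Hivatar: start from *sazawimfur.
  rule 1 (debuccalisation): sazawimfur → hazawimfur
  rule 2 (unconditioned shift): hazawimfur → hazawimhur
  rule 3 (unconditioned shift): hazawimhur → hazavimhur
  rule 4: no change — hazavimhur
  ⇒ Hivatar hazavimhur
Hivatar 'hazavimhur' matches the regular reflex exactly, so the pair is cognate.

yes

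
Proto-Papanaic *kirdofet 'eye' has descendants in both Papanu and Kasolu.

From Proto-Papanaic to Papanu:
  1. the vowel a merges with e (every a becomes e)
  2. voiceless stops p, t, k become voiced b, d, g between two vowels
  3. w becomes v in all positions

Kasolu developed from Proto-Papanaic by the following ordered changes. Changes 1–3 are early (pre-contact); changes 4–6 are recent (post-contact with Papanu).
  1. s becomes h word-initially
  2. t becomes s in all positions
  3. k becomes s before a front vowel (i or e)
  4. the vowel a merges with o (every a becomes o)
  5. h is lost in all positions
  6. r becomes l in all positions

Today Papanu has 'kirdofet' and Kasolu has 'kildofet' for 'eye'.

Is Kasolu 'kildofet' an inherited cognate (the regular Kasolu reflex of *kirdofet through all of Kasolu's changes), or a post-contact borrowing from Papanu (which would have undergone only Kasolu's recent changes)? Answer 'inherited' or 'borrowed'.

If inherited, *kirdofet would pass through all of Kasolu's changes:
Kasolu: *kirdofet > kirdofes > sirdofes > sildofes  (by unconditioned shift, palatalisation, unconditioned shift)
If borrowed from Papanu 'kirdofet' after the early changes, it would undergo only the recent ones:
  rule 4 (vowel merger): no change (kirdofet)
  rule 5 (h-loss): no change (kirdofet)
  rule 6 (unconditioned shift): kirdofet → kildofet
  ⇒ as a loan: kildofet
Kasolu 'kildofet' matches the loan outcome 'kildofet', not the inherited 'sildofes' — it skipped the early Kasolu changes, so it was borrowed from Papanu.

borrowed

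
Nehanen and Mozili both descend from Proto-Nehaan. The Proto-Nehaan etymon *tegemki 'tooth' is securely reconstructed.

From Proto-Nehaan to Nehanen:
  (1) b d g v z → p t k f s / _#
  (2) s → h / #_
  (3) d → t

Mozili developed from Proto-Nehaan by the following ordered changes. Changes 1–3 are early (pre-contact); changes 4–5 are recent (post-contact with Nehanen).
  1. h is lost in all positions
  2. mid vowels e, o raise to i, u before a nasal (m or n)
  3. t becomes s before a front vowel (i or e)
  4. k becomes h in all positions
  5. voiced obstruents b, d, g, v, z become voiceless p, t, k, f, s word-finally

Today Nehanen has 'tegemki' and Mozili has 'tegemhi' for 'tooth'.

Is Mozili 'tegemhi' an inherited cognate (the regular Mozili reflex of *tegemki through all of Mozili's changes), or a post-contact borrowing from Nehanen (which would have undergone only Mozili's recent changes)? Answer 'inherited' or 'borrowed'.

borrowed

If inherited, *tegemki would pass through all of Mozili's changes:
Mozili: *tegemki > tegimki > segimki > segimhi  (by pre-nasal raising, palatalisation, unconditioned shift)
If borrowed from Nehanen 'tegemki' after the early changes, it would undergo only the recent ones:
  rule 4 (unconditioned shift): tegemki → tegemhi
  rule 5 (final devoicing): no change (tegemhi)
  ⇒ as a loan: tegemhi
Mozili 'tegemhi' matches the loan outcome 'tegemhi', not the inherited 'segimhi' — it skipped the early Mozili changes, so it was borrowed from Nehanen.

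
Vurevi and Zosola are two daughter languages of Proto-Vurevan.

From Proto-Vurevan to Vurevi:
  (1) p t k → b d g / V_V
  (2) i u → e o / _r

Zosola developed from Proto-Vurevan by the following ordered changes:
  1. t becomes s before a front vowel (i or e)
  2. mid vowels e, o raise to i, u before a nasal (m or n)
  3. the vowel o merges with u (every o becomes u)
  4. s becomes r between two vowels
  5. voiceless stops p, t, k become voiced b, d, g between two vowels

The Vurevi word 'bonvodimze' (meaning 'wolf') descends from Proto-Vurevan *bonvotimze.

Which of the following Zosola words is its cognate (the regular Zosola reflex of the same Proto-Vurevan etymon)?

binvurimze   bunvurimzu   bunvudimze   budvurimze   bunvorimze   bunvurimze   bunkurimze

bunvurimze

Zosola: *bonvotimze > bonvosimze > bunvosimze > bunvusimze > bunvurimze  (by palatalisation, pre-nasal raising, vowel merger, rhotacism)
The other candidates each miss or misapply at least one Zosola change.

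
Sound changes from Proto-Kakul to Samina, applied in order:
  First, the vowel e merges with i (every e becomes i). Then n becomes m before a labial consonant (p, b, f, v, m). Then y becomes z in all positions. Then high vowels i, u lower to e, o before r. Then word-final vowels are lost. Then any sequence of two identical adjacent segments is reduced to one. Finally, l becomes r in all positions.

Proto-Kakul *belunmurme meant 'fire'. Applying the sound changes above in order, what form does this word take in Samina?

Samina: *belunmurme
  belunmurme → bilunmurmi   [vowel merger]
  bilunmurmi → bilummurmi   [nasal place assimilation]
  bilummurmi (rule 3 does not apply)
  bilummurmi → bilummormi   [pre-rhotic lowering]
  bilummormi → bilummorm   [apocope]
  bilummorm → bilumorm   [degemination]
  bilumorm → birumorm   [unconditioned shift]
  giving Samina birumorm.

birumorm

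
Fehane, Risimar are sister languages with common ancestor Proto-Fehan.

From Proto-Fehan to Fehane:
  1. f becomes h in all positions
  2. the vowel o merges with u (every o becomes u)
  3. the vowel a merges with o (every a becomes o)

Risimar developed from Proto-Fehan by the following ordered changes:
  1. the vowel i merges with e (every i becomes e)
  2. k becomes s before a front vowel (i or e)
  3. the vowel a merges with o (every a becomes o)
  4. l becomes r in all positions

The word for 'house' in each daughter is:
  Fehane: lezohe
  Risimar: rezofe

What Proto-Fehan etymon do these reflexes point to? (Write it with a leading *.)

Position 4: Fehane has o, Risimar has o. In Fehane, o can only continue *a, so the proto-segment is *a.
Position 1: Fehane has l, Risimar has r. Fehane preserves l here (none of its changes turn any other segment into l), so the proto-segment is *l.
This points to *lezafe. Verify forward in each daughter:
Fehane: *lezafe
  lezafe → lezahe   [unconditioned shift]
  lezahe (rule 2 does not apply)
  lezahe → lezohe   [vowel merger]
  giving Fehane lezohe.
Risimar: *lezafe
  lezafe (rule 1 does not apply)
  lezafe (rule 2 does not apply)
  lezafe → lezofe   [vowel merger]
  lezofe → rezofe   [unconditioned shift]
  giving Risimar rezofe.
No other proto-form is consistent with every reflex, so the reconstruction is *lezafe.

*lezafe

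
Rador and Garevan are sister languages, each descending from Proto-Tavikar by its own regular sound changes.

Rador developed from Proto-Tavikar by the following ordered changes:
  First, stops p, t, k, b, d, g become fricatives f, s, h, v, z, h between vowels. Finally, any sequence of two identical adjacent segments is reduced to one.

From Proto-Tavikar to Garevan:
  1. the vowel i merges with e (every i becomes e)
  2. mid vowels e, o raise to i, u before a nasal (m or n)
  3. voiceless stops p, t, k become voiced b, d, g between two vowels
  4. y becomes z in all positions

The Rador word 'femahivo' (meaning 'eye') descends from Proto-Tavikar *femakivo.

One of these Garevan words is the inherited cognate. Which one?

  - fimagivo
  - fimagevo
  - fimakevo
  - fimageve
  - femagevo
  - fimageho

Garevan: start from *femakivo.
  rule 1 (vowel merger): femakivo → femakevo
  rule 2 (pre-nasal raising): femakevo → fimakevo
  rule 3 (intervocalic voicing): fimakevo → fimagevo
  rule 4: no change — fimagevo
  ⇒ Garevan fimagevo
Among the options, 'fimagevo' alone shows every Garevan change applied in order.

fimagevo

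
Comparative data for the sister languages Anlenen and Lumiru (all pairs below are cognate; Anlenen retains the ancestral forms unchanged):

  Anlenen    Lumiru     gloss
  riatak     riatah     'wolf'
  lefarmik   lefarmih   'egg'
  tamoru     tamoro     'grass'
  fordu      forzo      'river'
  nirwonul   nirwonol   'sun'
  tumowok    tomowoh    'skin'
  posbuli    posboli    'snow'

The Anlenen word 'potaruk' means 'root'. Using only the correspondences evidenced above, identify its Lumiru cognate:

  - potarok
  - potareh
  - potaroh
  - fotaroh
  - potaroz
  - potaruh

potaroh

nirwonul ~ nirwonol, posbuli ~ posboli — Anlenen u corresponds to Lumiru o after a consonant, before a consonant other than r, m, n, p, b, f, v.
riatak ~ riatah, lefarmik ~ lefarmih — Anlenen k corresponds to Lumiru h word-finally.
Applying these to Anlenen 'potaruk':
  potaruk → potarok   (u→o after a consonant, before a consonant other than r, m, n, p, b, f, v)
  potarok → potaroh   (k→h word-finally)
So the Lumiru cognate is 'potaroh'.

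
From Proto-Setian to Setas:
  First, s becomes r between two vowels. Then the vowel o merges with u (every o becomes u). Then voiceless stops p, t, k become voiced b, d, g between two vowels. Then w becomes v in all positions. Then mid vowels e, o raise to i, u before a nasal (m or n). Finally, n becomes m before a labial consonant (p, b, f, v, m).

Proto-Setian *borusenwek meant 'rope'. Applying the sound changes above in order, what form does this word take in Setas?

Setas: *borusenwek
  borusenwek → borurenwek   [rhotacism]
  borurenwek → bururenwek   [vowel merger]
  bururenwek (rule 3 does not apply)
  bururenwek → bururenvek   [unconditioned shift]
  bururenvek → bururinvek   [pre-nasal raising]
  bururinvek → bururimvek   [nasal place assimilation]
  giving Setas bururimvek.

bururimvek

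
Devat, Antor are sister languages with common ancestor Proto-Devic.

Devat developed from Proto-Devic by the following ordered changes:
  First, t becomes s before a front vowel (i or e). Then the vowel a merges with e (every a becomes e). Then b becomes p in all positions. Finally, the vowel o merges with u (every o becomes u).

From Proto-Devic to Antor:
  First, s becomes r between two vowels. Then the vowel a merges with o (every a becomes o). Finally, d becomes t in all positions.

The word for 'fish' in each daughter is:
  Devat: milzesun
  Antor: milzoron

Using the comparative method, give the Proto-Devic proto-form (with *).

Position 7: Devat has u, Antor has o. Taking the neighbouring segments as reconstructed: Devat u could go back to *o or *u; Antor o could go back to *a or *o — the one source consistent with every daughter is *o.
Position 5: Devat has e, Antor has o. Taking the neighbouring segments as reconstructed: Devat e could go back to *a or *e; Antor o could go back to *a or *o — the one source consistent with every daughter is *a.
Position 6: Devat has s, Antor has r. Taking the neighbouring segments as reconstructed: Devat s can only go back to *s; Antor r could go back to *s or *r — the one source consistent with every daughter is *s.
This points to *milzason. Verify forward in each daughter:
Devat: start from *milzason.
  rule 1: no change — milzason
  rule 2 (vowel merger): milzason → milzeson
  rule 3: no change — milzeson
  rule 4 (vowel merger): milzeson → milzesun
  ⇒ Devat milzesun
Antor: *milzason > milzaron > milzoron  (by rhotacism, vowel merger)
No other proto-form is consistent with every reflex, so the reconstruction is *milzason.

*milzason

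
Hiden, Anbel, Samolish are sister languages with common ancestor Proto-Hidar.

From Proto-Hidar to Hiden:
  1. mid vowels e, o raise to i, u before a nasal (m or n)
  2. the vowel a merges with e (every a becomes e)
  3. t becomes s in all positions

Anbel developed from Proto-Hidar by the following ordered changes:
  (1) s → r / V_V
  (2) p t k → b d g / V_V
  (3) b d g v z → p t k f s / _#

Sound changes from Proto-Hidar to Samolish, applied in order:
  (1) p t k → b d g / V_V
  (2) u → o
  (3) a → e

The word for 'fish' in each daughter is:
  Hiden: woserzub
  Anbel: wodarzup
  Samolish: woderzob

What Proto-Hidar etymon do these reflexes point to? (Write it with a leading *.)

Position 8: Hiden has b, Anbel has p, Samolish has b. Hiden preserves b here (none of its changes turn any other segment into b), so the proto-segment is *b.
Position 4: Hiden has e, Anbel has a, Samolish has e. Anbel preserves a here (none of its changes turn any other segment into a), so the proto-segment is *a.
Position 3: Hiden has s, Anbel has d, Samolish has d. Taking the neighbouring segments as reconstructed: Hiden s could go back to *t or *s; Anbel d could go back to *t or *d; Samolish d could go back to *t or *d — the one source consistent with every daughter is *t.
Verify the candidate proto-form against each daughter:
Hiden: *wotarzub > woterzub > woserzub  (by vowel merger, unconditioned shift)
Anbel: *wotarzub > wodarzub > wodarzup  (by intervocalic voicing, final devoicing)
Samolish: start from *wotarzub.
  rule 1 (intervocalic voicing): wotarzub → wodarzub
  rule 2 (vowel merger): wodarzub → wodarzob
  rule 3 (vowel merger): wodarzob → woderzob
  ⇒ Samolish woderzob
*wotarzub is the unique common source.

*wotarzub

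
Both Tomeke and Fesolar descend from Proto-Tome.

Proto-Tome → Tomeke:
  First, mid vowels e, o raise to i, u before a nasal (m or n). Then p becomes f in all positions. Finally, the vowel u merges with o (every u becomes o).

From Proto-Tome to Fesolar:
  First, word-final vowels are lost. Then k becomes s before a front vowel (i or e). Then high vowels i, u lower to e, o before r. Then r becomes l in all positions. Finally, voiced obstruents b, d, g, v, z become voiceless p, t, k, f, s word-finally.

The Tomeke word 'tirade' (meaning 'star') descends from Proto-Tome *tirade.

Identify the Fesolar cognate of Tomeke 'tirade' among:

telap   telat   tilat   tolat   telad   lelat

Fesolar: *tirade > tirad > terad > telad > telat  (by apocope, pre-rhotic lowering, unconditioned shift, final devoicing)
The other candidates each miss or misapply at least one Fesolar change.

telat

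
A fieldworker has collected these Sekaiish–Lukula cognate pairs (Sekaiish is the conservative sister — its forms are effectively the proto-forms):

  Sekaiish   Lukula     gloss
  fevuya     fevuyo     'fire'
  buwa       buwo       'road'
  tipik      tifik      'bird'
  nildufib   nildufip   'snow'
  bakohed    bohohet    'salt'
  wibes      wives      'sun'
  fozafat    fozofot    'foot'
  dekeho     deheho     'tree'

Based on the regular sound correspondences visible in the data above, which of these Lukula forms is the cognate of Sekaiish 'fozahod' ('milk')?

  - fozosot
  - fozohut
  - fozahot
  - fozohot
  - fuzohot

bakohed ~ bohohet, fozafat ~ fozofot — Sekaiish a corresponds to Lukula o after a consonant, before a consonant other than r, m, n, p, b, f, v.
bakohed ~ bohohet — Sekaiish d corresponds to Lukula t word-finally.
Applying these to Sekaiish 'fozahod':
  fozahod → fozohod   (a→o after a consonant, before a consonant other than r, m, n, p, b, f, v)
  fozohod → fozohot   (d→t word-finally)
So the Lukula cognate is 'fozohot'.

fozohot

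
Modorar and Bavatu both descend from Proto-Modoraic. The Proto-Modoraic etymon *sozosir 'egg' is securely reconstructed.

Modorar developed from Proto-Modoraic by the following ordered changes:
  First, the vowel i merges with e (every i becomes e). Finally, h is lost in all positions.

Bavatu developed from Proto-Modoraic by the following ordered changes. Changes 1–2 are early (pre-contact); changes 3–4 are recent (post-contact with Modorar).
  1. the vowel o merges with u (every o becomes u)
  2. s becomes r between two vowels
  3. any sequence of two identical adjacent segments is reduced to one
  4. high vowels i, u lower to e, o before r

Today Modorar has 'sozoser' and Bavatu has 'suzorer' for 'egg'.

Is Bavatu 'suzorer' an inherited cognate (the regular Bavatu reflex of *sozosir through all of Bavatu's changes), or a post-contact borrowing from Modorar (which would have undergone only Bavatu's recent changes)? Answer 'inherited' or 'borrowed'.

If inherited, *sozosir would pass through all of Bavatu's changes:
Bavatu: *sozosir > suzusir > suzurir > suzorer  (by vowel merger, rhotacism, pre-rhotic lowering)
If borrowed from Modorar 'sozoser' after the early changes, it would undergo only the recent ones:
  rule 3 (degemination): no change (sozoser)
  rule 4 (pre-rhotic lowering): no change (sozoser)
  ⇒ as a loan: sozoser
Bavatu 'suzorer' matches the inherited outcome exactly, so it is an inherited cognate, not a loan.

inherited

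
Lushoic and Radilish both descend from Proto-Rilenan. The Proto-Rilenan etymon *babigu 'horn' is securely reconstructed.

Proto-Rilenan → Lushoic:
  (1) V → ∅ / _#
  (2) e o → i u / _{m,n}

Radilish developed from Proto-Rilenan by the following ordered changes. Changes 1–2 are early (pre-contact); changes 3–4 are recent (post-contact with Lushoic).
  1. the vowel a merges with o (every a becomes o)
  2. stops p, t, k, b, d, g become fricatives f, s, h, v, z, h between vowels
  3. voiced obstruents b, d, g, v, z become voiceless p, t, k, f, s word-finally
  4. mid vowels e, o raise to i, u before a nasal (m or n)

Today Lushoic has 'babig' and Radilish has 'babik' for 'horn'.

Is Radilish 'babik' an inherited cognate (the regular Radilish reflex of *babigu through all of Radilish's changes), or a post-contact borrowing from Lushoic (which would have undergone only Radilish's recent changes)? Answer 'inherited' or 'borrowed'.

borrowed

If inherited, *babigu would pass through all of Radilish's changes:
Radilish: *babigu
  babigu → bobigu   [vowel merger]
  bobigu → bovihu   [intervocalic lenition]
  bovihu (rule 3 does not apply)
  bovihu (rule 4 does not apply)
  giving Radilish bovihu.
If borrowed from Lushoic 'babig' after the early changes, it would undergo only the recent ones:
  rule 3 (final devoicing): babig → babik
  rule 4 (pre-nasal raising): no change (babik)
  ⇒ as a loan: babik
Radilish 'babik' matches the loan outcome 'babik', not the inherited 'bovihu' — it skipped the early Radilish changes, so it was borrowed from Lushoic.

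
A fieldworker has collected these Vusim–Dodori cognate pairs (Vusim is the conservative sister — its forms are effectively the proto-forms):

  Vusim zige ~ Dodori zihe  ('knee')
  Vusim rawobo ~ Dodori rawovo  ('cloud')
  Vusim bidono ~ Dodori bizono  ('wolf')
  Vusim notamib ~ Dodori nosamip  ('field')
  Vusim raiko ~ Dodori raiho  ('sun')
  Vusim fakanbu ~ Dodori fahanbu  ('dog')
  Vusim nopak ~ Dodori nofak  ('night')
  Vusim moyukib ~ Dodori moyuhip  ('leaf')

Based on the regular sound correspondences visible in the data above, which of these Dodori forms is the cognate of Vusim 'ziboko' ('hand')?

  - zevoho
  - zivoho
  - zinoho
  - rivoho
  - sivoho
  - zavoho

zivoho

rawobo ~ rawovo — Vusim b corresponds to Dodori v between vowels (before a back vowel).
raiko ~ raiho — Vusim k corresponds to Dodori h between vowels (before a back vowel).
Applying these to Vusim 'ziboko':
  ziboko → zivoko   (b→v between vowels (before a back vowel))
  zivoko → zivoho   (k→h between vowels (before a back vowel))
So the Dodori cognate is 'zivoho'.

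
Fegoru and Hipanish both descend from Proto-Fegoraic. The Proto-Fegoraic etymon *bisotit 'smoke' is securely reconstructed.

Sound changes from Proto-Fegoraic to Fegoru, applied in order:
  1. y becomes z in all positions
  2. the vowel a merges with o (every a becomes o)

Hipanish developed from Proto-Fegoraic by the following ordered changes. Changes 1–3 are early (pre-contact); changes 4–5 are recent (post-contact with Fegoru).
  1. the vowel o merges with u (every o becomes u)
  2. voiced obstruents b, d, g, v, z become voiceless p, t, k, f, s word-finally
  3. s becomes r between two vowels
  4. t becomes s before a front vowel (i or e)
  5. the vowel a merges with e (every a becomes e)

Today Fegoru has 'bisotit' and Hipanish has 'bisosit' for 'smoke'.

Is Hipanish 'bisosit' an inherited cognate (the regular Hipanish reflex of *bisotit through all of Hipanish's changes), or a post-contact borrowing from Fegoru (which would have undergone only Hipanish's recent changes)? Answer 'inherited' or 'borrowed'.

If inherited, *bisotit would pass through all of Hipanish's changes:
Hipanish: *bisotit
  bisotit → bisutit   [vowel merger]
  bisutit (rule 2 does not apply)
  bisutit → birutit   [rhotacism]
  birutit → birusit   [palatalisation]
  birusit (rule 5 does not apply)
  giving Hipanish birusit.
If borrowed from Fegoru 'bisotit' after the early changes, it would undergo only the recent ones:
  rule 4 (palatalisation): bisotit → bisosit
  rule 5 (vowel merger): no change (bisosit)
  ⇒ as a loan: bisosit
Hipanish 'bisosit' matches the loan outcome 'bisosit', not the inherited 'birusit' — it skipped the early Hipanish changes, so it was borrowed from Fegoru.

borrowed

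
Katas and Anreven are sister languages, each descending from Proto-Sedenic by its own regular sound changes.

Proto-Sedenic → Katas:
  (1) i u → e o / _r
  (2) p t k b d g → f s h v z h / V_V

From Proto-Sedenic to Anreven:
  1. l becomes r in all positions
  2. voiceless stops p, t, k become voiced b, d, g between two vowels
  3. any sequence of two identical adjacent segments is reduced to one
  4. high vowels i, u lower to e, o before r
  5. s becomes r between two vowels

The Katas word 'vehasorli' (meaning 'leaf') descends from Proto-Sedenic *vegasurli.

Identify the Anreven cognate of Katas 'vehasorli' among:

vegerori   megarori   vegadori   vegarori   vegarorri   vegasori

vegarori

Anreven: *vegasurli > vegasurri > vegasuri > vegasori > vegarori  (by unconditioned shift, degemination, pre-rhotic lowering, rhotacism)
Only 'vegarori' matches the regular Anreven development of *vegasurli.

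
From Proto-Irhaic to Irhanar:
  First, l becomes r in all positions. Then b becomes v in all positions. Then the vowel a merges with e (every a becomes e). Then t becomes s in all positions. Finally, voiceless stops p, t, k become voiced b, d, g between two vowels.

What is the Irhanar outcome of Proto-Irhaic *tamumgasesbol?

Irhanar: *tamumgasesbol
  tamumgasesbol → tamumgasesbor   [unconditioned shift]
  tamumgasesbor → tamumgasesvor   [unconditioned shift]
  tamumgasesvor → temumgesesvor   [vowel merger]
  temumgesesvor → semumgesesvor   [unconditioned shift]
  semumgesesvor (rule 5 does not apply)
  giving Irhanar semumgesesvor.

semumgesesvor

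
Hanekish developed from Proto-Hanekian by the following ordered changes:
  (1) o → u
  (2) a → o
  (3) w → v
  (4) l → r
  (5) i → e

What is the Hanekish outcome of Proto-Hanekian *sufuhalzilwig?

Hanekish: *sufuhalzilwig > sufuholzilwig > sufuholzilvig > sufuhorzirvig > sufuhorzerveg  (by vowel merger, unconditioned shift, unconditioned shift, vowel merger)

sufuhorzerveg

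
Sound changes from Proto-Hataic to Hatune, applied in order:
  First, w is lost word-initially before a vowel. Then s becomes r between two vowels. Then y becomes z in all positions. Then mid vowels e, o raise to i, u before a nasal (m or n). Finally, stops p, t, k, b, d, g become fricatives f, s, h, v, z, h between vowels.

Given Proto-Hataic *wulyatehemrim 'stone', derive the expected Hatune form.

Hatune: *wulyatehemrim
  wulyatehemrim → ulyatehemrim   [glide loss]
  ulyatehemrim (rule 2 does not apply)
  ulyatehemrim → ulzatehemrim   [unconditioned shift]
  ulzatehemrim → ulzatehimrim   [pre-nasal raising]
  ulzatehimrim → ulzasehimrim   [intervocalic lenition]
  giving Hatune ulzasehimrim.

ulzasehimrim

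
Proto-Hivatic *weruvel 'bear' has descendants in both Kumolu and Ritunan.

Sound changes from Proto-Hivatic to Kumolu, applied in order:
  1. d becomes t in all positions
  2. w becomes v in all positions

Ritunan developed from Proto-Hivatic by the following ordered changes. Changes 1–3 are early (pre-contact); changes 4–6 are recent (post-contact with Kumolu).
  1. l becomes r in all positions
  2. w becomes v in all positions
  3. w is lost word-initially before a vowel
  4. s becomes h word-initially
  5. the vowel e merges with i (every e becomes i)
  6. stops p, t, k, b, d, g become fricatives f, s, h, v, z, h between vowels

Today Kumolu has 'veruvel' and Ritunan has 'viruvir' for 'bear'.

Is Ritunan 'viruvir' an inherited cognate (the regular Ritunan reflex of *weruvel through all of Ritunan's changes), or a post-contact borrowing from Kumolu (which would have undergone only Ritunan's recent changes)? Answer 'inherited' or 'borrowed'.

If inherited, *weruvel would pass through all of Ritunan's changes:
Ritunan: start from *weruvel.
  rule 1 (unconditioned shift): weruvel → weruver
  rule 2 (unconditioned shift): weruver → veruver
  rule 3: no change — veruver
  rule 4: no change — veruver
  rule 5 (vowel merger): veruver → viruvir
  rule 6: no change — viruvir
  ⇒ Ritunan viruvir
If borrowed from Kumolu 'veruvel' after the early changes, it would undergo only the recent ones:
  rule 4 (debuccalisation): no change (veruvel)
  rule 5 (vowel merger): veruvel → viruvil
  rule 6 (intervocalic lenition): no change (viruvil)
  ⇒ as a loan: viruvil
Ritunan 'viruvir' matches the inherited outcome exactly, so it is an inherited cognate, not a loan.

inherited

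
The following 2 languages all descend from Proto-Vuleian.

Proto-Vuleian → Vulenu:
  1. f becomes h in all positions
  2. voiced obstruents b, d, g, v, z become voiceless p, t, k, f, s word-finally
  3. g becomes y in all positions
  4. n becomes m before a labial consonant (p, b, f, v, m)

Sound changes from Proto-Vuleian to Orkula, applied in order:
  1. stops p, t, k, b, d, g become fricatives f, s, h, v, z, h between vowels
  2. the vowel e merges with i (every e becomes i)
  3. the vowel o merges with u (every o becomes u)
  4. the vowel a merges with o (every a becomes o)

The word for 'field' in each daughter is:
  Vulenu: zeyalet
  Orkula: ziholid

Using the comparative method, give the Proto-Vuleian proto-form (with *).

*zegaled

Position 4: Vulenu has a, Orkula has o. Vulenu preserves a here (none of its changes turn any other segment into a), so the proto-segment is *a.
Position 7: Vulenu has t, Orkula has d. Orkula preserves d here (none of its changes turn any other segment into d), so the proto-segment is *d.
Position 6: Vulenu has e, Orkula has i. Vulenu preserves e here (none of its changes turn any other segment into e), so the proto-segment is *e.
Continuing position by position gives *zegaled; check it forward:
Vulenu: start from *zegaled.
  rule 1: no change — zegaled
  rule 2 (final devoicing): zegaled → zegalet
  rule 3 (unconditioned shift): zegalet → zeyalet
  rule 4: no change — zeyalet
  ⇒ Vulenu zeyalet
Orkula: start from *zegaled.
  rule 1 (intervocalic lenition): zegaled → zehaled
  rule 2 (vowel merger): zehaled → zihalid
  rule 3: no change — zihalid
  rule 4 (vowel merger): zihalid → ziholid
  ⇒ Orkula ziholid
No other proto-form is consistent with every reflex, so the reconstruction is *zegaled.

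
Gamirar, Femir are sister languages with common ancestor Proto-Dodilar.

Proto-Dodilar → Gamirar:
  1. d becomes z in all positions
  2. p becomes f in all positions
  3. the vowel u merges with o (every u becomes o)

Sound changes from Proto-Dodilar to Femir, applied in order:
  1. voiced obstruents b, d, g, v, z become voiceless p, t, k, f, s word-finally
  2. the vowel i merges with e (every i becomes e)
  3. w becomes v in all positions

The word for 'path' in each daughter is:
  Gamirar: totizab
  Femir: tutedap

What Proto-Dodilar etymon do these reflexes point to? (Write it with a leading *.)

*tutidab

Position 5: Gamirar has z, Femir has d. Femir preserves d here (none of its changes turn any other segment into d), so the proto-segment is *d.
Position 4: Gamirar has i, Femir has e. Gamirar preserves i here (none of its changes turn any other segment into i), so the proto-segment is *i.
Position 7: Gamirar has b, Femir has p. Gamirar preserves b here (none of its changes turn any other segment into b), so the proto-segment is *b.
Continuing position by position gives *tutidab; check it forward:
Gamirar: *tutidab > tutizab > totizab  (by unconditioned shift, vowel merger)
Femir: *tutidab > tutidap > tutedap  (by final devoicing, vowel merger)
*tutidab is the unique common source.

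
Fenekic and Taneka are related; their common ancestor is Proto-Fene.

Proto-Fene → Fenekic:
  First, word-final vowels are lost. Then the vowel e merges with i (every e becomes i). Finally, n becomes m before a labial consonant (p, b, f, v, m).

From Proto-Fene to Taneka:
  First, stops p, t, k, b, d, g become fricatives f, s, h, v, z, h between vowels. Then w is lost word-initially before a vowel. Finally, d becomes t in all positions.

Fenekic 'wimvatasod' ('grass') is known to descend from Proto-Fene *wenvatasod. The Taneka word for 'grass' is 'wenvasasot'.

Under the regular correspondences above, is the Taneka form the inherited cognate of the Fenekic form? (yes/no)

Derive the expected Taneka reflex of *wenvatasod:
Taneka: *wenvatasod
  wenvatasod → wenvasasod   [intervocalic lenition]
  wenvasasod → envasasod   [glide loss]
  envasasod → envasasot   [unconditioned shift]
  giving Taneka envasasot.
The regular Taneka reflex would be 'envasasot', but the attested form is 'wenvasasot'. The correspondence is irregular, so they are not cognates (the Taneka form has a different source).

no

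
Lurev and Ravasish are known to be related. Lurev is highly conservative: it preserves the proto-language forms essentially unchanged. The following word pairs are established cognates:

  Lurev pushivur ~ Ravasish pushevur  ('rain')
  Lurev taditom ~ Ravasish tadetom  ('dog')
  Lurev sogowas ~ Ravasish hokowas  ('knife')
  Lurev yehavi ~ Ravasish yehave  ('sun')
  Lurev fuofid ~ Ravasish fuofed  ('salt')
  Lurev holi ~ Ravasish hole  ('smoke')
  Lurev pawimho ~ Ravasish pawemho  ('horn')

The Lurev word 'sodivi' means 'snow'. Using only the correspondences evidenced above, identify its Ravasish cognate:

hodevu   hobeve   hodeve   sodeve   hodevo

hodeve

sogowas ~ hokowas — Lurev s corresponds to Ravasish h word-initially before a back vowel.
pushivur ~ pushevur — Lurev i corresponds to Ravasish e after a consonant, before a labial obstruent.
yehavi ~ yehave, holi ~ hole — Lurev i corresponds to Ravasish e word-finally.
Applying these to Lurev 'sodivi':
  sodivi → hodivi   (s→h word-initially before a back vowel)
  hodivi → hodevi   (i→e after a consonant, before a labial obstruent)
  hodevi → hodeve   (i→e word-finally)
So the Ravasish cognate is 'hodeve'.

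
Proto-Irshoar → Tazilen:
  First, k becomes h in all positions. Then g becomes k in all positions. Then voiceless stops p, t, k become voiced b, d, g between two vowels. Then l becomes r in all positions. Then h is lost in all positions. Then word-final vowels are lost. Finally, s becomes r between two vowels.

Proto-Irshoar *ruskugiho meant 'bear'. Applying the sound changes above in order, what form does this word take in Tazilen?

rurugi

Tazilen: start from *ruskugiho.
  rule 1 (unconditioned shift): ruskugiho → rushugiho
  rule 2 (unconditioned shift): rushugiho → rushukiho
  rule 3 (intervocalic voicing): rushukiho → rushugiho
  rule 4: no change — rushugiho
  rule 5 (h-loss): rushugiho → rusugio
  rule 6 (apocope): rusugio → rusugi
  rule 7 (rhotacism): rusugi → rurugi
  ⇒ Tazilen rurugi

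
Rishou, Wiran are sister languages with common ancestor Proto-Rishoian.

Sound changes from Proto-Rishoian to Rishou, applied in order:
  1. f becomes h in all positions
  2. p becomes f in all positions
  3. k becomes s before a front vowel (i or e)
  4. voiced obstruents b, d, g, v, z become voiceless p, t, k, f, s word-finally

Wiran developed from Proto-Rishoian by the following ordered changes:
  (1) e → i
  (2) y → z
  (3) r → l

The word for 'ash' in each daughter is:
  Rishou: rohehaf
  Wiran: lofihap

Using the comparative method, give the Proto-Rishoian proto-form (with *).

Position 1: Rishou has r, Wiran has l. Rishou preserves r here (none of its changes turn any other segment into r), so the proto-segment is *r.
Position 3: Rishou has h, Wiran has f. Wiran preserves f here (none of its changes turn any other segment into f), so the proto-segment is *f.
Position 4: Rishou has e, Wiran has i. Rishou preserves e here (none of its changes turn any other segment into e), so the proto-segment is *e.
Verify the candidate proto-form against each daughter:
Rishou: start from *rofehap.
  rule 1 (unconditioned shift): rofehap → rohehap
  rule 2 (unconditioned shift): rohehap → rohehaf
  rule 3: no change — rohehaf
  rule 4: no change — rohehaf
  ⇒ Rishou rohehaf
Wiran: *rofehap
  rofehap → rofihap   [vowel merger]
  rofihap (rule 2 does not apply)
  rofihap → lofihap   [unconditioned shift]
  giving Wiran lofihap.
*rofehap is the unique common source.

*rofehap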